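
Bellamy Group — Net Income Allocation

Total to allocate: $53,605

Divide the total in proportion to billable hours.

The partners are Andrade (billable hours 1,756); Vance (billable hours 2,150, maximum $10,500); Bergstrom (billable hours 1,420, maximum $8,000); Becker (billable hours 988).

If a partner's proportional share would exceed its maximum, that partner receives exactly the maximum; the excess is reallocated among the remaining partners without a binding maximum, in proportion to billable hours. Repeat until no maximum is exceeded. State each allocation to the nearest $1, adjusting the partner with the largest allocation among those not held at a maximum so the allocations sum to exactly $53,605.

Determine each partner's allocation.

Billable hours total: 6,314.
Unconstrained shares: Andrade 14,908.20; Vance 18,253.21; Bergstrom 12,055.61; Becker 8,387.99.
Capped: Vance ($10,500), Bergstrom ($8,000); remaining pool $35,105 reallocated over remaining billable hours 2,744.
Shares after redistribution: Andrade 22,465.15 → $22,465; Becker 12,639.85 → $12,640.

Andrade: $22,465; Vance: $10,500; Bergstrom: $8,000; Becker: $12,640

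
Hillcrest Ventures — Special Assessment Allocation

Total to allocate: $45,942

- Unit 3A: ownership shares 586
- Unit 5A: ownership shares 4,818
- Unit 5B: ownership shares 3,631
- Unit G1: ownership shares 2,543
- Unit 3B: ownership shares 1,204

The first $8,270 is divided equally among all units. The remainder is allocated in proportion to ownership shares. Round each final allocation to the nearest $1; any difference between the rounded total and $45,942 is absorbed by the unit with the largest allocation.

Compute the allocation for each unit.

$8,270 shared equally gives $1,654 per unit.
Remainder $37,672 by ownership shares (total 12,782): Unit 3A 1,727.10 → $1,727; Unit 5A 14,199.94 → $14,200; Unit 5B 10,701.54 → $10,702; Unit G1 7,494.91 → $7,495; Unit 3B 3,548.51 → $3,549.
Rounding difference −$1 on remainder applied to Unit 5A.
Totals: Unit 3A $1,654 + $1,727 = $3,381; Unit 5A $1,654 + $14,199 = $15,853; Unit 5B $1,654 + $10,702 = $12,356; Unit G1 $1,654 + $7,495 = $9,149; Unit 3B $1,654 + $3,549 = $5,203.

Unit 3A: $3,381; Unit 5A: $15,853; Unit 5B: $12,356; Unit G1: $9,149; Unit 3B: $5,203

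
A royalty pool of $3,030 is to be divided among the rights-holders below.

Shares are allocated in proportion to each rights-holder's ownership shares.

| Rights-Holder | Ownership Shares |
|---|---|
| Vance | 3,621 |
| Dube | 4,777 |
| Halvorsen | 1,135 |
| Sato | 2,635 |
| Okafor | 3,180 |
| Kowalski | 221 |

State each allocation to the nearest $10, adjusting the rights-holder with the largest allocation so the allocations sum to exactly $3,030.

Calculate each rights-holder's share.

Combined ownership shares = 15,569.
Unrounded shares: Vance 3,621/15,569 × $3,030 = 704.71; Dube 4,777/15,569 × $3,030 = 929.69; Halvorsen 1,135/15,569 × $3,030 = 220.89; Sato 2,635/15,569 × $3,030 = 512.82; Okafor 3,180/15,569 × $3,030 = 618.88; Kowalski 221/15,569 × $3,030 = 43.01.
After rounding ($10): Vance $700; Dube $930; Halvorsen $220; Sato $510; Okafor $620; Kowalski $40. Sum = $3,020.
Difference $3,030 − $3,020 = +$10 applied to largest allocation (Dube): Dube becomes $940.

Vance: $700 · Dube: $940 · Halvorsen: $220 · Sato: $510 · Okafor: $620 · Kowalski: $40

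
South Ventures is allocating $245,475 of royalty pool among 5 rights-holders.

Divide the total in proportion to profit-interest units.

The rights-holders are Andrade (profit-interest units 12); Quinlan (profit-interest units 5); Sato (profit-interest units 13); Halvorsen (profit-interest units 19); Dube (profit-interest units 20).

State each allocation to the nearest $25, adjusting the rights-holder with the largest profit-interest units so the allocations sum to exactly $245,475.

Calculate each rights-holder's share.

Andrade: $42,700 · Quinlan: $17,800 · Sato: $46,250 · Halvorsen: $67,600 · Dube: $71,125

Combined profit-interest units = 69.
Raw shares: Andrade 12/69 × $245,475 = 42,691.30; Quinlan 5/69 × $245,475 = 17,788.04; Sato 13/69 × $245,475 = 46,248.91; Halvorsen 19/69 × $245,475 = 67,594.57; Dube 20/69 × $245,475 = 71,152.17.
After rounding ($25): Andrade $42,700; Quinlan $17,800; Sato $46,250; Halvorsen $67,600; Dube $71,150. Sum = $245,500.
Difference $245,475 − $245,500 = −$25 applied to largest profit-interest units (Dube): Dube becomes $71,125.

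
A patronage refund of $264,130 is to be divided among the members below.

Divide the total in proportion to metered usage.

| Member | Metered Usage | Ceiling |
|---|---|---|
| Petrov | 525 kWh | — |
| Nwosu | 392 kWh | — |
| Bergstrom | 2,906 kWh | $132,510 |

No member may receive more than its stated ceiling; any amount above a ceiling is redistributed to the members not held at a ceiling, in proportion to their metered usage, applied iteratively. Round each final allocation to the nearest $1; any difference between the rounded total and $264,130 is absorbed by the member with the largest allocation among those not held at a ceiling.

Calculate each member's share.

Petrov: $75,355; Nwosu: $56,265; Bergstrom: $132,510

Total metered usage = 3,823.
Proportional shares (ignoring caps): Petrov 36,272.10; Nwosu 27,083.17; Bergstrom 200,774.73.
Cap binds for Bergstrom ($132,510); balance $131,620 reallocated over remaining metered usage 917.
Shares after redistribution: Petrov 75,354.96 → $75,355; Nwosu 56,265.04 → $56,265.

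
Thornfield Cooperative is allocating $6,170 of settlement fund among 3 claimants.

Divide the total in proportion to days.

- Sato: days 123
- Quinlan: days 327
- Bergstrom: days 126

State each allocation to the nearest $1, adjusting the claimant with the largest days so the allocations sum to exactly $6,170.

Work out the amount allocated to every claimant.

Combined days = 576.
Pro-rata amounts: Sato 123/576 × $6,170 = 1,317.55; Quinlan 327/576 × $6,170 = 3,502.76; Bergstrom 126/576 × $6,170 = 1,349.69.
Rounded to nearest $1: Sato $1,318; Quinlan $3,503; Bergstrom $1,350. Sum = $6,171.
Difference $6,170 − $6,171 = −$1 applied to largest days (Quinlan): Quinlan becomes $3,502.

Sato: $1,318 · Quinlan: $3,502 · Bergstrom: $1,350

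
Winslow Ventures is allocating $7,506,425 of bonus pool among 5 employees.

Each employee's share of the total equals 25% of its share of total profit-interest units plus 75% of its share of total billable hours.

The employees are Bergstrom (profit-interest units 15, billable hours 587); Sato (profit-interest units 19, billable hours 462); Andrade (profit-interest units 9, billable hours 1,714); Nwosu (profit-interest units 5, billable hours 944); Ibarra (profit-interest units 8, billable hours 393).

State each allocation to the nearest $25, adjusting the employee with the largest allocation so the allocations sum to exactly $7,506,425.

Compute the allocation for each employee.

Bergstrom: $1,308,700 | Sato: $1,271,100 | Andrade: $2,655,125 | Nwosu: $1,463,775 | Ibarra: $807,725

Totals — profit-interest units 56, billable hours 4,100.
Composite weights (25% profit-interest units + 75% billable hours): Bergstrom 0.1743; Sato 0.1693; Andrade 0.3537; Nwosu 0.1950; Ibarra 0.1076.
Proportional shares: Bergstrom 1,308,687.66; Sato 1,271,090.15; Andrade 2,655,136.30; Nwosu 1,463,785.57; Ibarra 807,725.33.
At nearest $25: Bergstrom $1,308,700; Sato $1,271,100; Andrade $2,655,125; Nwosu $1,463,775; Ibarra $807,725. Sum = $7,506,425.
Rounded total matches; no reconciliation needed.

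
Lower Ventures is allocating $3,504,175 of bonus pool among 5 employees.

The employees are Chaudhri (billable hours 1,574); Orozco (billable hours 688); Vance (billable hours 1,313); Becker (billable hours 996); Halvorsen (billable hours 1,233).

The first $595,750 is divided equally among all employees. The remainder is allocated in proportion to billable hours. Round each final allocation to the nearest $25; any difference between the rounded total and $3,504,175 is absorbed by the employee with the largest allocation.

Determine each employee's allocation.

First tranche $595,750 split equally: $119,150 each.
Remainder $2,908,425 by billable hours (total 5,804): Chaudhri 788,742.41 → $788,750; Orozco 344,761.61 → $344,750; Vance 657,953.48 → $657,950; Becker 499,102.57 → $499,100; Halvorsen 617,864.93 → $617,875.
Totals: Chaudhri $119,150 + $788,750 = $907,900; Orozco $119,150 + $344,750 = $463,900; Vance $119,150 + $657,950 = $777,100; Becker $119,150 + $499,100 = $618,250; Halvorsen $119,150 + $617,875 = $737,025.

Chaudhri: $907,900; Orozco: $463,900; Vance: $777,100; Becker: $618,250; Halvorsen: $737,025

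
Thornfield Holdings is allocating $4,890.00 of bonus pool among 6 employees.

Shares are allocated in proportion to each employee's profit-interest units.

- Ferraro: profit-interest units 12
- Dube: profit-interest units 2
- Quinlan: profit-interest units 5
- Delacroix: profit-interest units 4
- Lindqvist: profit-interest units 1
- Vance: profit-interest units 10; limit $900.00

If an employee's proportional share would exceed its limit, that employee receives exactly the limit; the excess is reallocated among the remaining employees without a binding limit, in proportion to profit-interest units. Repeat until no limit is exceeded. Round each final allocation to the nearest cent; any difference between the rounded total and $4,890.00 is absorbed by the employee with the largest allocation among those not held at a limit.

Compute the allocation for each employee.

Combined profit-interest units = 34.
Proportional shares (ignoring caps): Ferraro 1,725.8824; Dube 287.6471; Quinlan 719.1176; Delacroix 575.2941; Lindqvist 143.8235; Vance 1,438.2353.
Held at cap: Vance ($900.00); balance $3,990.00 reallocated over remaining profit-interest units 24.
Remaining shares: Ferraro 1,995.0000 → $1,995.00; Dube 332.5000 → $332.50; Quinlan 831.2500 → $831.25; Delacroix 665.0000 → $665.00; Lindqvist 166.2500 → $166.25.

Ferraro: $1,995.00 | Dube: $332.50 | Quinlan: $831.25 | Delacroix: $665.00 | Lindqvist: $166.25 | Vance: $900.00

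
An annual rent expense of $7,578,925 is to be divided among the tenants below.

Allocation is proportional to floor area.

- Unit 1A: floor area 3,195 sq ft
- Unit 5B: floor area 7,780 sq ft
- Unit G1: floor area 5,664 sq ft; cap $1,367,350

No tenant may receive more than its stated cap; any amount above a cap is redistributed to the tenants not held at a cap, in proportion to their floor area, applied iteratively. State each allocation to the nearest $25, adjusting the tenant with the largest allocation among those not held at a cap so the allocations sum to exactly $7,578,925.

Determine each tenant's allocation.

Total floor area = 16,639.
Unconstrained shares: Unit 1A 1,455,295.71; Unit 5B 3,543,724.77; Unit G1 2,579,904.51.
Held at cap: Unit G1 ($1,367,350); balance $6,211,575 reallocated over remaining floor area 10,975.
Remaining shares: Unit 1A 1,808,289.94 → $1,808,300; Unit 5B 4,403,285.06 → $4,403,275.

Unit 1A: $1,808,300 | Unit 5B: $4,403,275 | Unit G1: $1,367,350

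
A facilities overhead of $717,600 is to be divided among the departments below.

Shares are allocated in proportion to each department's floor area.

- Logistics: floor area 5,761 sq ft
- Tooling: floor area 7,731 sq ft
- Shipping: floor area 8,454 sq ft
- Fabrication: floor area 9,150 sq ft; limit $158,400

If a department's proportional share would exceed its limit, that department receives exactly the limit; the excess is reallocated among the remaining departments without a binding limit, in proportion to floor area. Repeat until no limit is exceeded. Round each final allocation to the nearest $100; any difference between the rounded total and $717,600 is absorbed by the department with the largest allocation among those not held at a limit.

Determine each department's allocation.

Logistics: $146,800 · Tooling: $197,000 · Shipping: $215,400 · Fabrication: $158,400

Sum of floor area: 31,096.
Unconstrained shares: Logistics 132,946.15; Tooling 178,407.69; Shipping 195,092.31; Fabrication 211,153.85.
Capped: Fabrication ($158,400); residual $559,200 reallocated over remaining floor area 21,946.
Remaining shares: Logistics 146,794.46 → $146,800; Tooling 196,991.49 → $197,000; Shipping 215,414.05 → $215,400.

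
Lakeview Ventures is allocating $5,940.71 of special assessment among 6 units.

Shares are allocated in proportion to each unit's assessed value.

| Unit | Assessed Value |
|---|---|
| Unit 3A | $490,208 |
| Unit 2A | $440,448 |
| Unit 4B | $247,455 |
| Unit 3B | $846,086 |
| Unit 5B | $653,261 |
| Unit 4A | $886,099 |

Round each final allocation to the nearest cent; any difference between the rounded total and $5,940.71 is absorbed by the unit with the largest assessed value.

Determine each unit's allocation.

Assessed value total: 490,208 + 440,448 + 247,455 + 846,086 + 653,261 + 886,099 = 3,563,557.
Raw shares: Unit 3A 817.2126; Unit 2A 734.2590; Unit 4B 412.5256; Unit 3B 1,410.4872; Unit 5B 1,089.0338; Unit 4A 1,477.1918.
At nearest cent: Unit 3A $817.21; Unit 2A $734.26; Unit 4B $412.53; Unit 3B $1,410.49; Unit 5B $1,089.03; Unit 4A $1,477.19. Sum = $5,940.71.
No rounding difference to absorb.

Unit 3A: $817.21; Unit 2A: $734.26; Unit 4B: $412.53; Unit 3B: $1,410.49; Unit 5B: $1,089.03; Unit 4A: $1,477.19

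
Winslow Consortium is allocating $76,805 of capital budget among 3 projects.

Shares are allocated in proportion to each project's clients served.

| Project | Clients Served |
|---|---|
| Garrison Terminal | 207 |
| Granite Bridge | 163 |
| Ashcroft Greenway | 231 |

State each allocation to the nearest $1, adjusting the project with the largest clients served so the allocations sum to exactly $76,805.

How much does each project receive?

Garrison Terminal: $26,454; Granite Bridge: $20,831; Ashcroft Greenway: $29,520

Clients served total: 601.
Proportional shares: Garrison Terminal 207/601 × $76,805 = 26,453.64; Granite Bridge 163/601 × $76,805 = 20,830.64; Ashcroft Greenway 231/601 × $76,805 = 29,520.72.
After rounding ($1): Garrison Terminal $26,454; Granite Bridge $20,831; Ashcroft Greenway $29,521. Sum = $76,806.
Difference $76,805 − $76,806 = −$1 applied to largest clients served (Ashcroft Greenway): Ashcroft Greenway becomes $29,520.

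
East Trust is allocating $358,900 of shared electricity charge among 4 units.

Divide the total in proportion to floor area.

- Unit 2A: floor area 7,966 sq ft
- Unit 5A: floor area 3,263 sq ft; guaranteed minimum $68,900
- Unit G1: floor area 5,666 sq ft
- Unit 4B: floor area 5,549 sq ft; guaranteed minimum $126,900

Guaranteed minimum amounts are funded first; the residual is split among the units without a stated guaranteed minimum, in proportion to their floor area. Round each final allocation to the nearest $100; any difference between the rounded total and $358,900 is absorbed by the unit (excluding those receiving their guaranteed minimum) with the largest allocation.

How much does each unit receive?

Minimums first: Unit 5A $68,900; Unit 4B $126,900. Residual $163,100.
Residual split over remaining floor area 13,632: Unit 2A 95,309.17 → $95,300; Unit G1 67,790.83 → $67,800.

Unit 2A: $95,300 · Unit 5A: $68,900 · Unit G1: $67,800 · Unit 4B: $126,900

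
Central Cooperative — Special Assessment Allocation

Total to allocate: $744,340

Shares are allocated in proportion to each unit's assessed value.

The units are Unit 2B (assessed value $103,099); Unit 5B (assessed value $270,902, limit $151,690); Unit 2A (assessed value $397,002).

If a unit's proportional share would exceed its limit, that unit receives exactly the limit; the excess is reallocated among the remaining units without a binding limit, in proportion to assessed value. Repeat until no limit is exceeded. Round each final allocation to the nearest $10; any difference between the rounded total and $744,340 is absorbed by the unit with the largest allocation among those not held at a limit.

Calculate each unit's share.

Sum of assessed value: 771,003.
Proportional shares (ignoring caps): Unit 2B 99,533.61; Unit 5B 261,533.61; Unit 2A 383,272.79.
Cap binds for Unit 5B ($151,690); balance $592,650 reallocated over remaining assessed value 500,101.
Shares after redistribution: Unit 2B 122,178.56 → $122,180; Unit 2A 470,471.44 → $470,470.

Unit 2B: $122,180 · Unit 5B: $151,690 · Unit 2A: $470,470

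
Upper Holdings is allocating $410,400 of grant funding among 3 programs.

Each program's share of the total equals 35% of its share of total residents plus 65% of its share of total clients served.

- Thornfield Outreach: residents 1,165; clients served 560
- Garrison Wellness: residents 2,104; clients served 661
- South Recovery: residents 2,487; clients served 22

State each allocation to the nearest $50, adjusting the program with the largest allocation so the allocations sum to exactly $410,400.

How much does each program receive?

Thornfield Outreach: $149,250 | Garrison Wellness: $194,350 | South Recovery: $66,800

Totals — residents 5,756, clients served 1,243.
Composite weights (35% residents + 65% clients served): Thornfield Outreach 0.3637; Garrison Wellness 0.4736; South Recovery 0.1627.
Unrounded shares: Thornfield Outreach 149,253.87; Garrison Wellness 194,362.05; South Recovery 66,784.08.
Rounded to nearest $50: Thornfield Outreach $149,250; Garrison Wellness $194,350; South Recovery $66,800. Sum = $410,400.
Rounded total matches; no reconciliation needed.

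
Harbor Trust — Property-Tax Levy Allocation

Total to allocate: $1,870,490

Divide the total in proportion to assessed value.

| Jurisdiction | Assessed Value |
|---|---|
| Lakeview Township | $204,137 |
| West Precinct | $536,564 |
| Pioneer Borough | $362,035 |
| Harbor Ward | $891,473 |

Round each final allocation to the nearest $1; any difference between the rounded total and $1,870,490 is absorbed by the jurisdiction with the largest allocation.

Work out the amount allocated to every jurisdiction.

Lakeview Township: $191,473 · West Precinct: $503,276 · Pioneer Borough: $339,575 · Harbor Ward: $836,166

Total assessed value = 1,994,209.
Proportional shares: Lakeview Township 204,137/1,994,209 × $1,870,490 = 191,472.52; West Precinct 536,564/1,994,209 × $1,870,490 = 503,276.03; Pioneer Borough 362,035/1,994,209 × $1,870,490 = 339,574.66; Harbor Ward 891,473/1,994,209 × $1,870,490 = 836,166.79.
At nearest $1: Lakeview Township $191,473; West Precinct $503,276; Pioneer Borough $339,575; Harbor Ward $836,167. Sum = $1,870,491.
Difference $1,870,490 − $1,870,491 = −$1 applied to largest allocation (Harbor Ward): Harbor Ward becomes $836,166.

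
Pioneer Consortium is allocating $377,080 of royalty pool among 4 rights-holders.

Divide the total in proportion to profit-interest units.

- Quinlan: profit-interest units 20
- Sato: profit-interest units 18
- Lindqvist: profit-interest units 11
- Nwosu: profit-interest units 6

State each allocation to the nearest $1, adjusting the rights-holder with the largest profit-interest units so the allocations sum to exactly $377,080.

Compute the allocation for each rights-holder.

Profit-interest units total: 20 + 18 + 11 + 6 = 55.
Raw shares: Quinlan 137,120.00; Sato 123,408.00; Lindqvist 75,416.00; Nwosu 41,136.00.
Rounded to nearest $1: Quinlan $137,120; Sato $123,408; Lindqvist $75,416; Nwosu $41,136. Sum = $377,080.
Sum already equals the total — no adjustment.

Quinlan: $137,120 | Sato: $123,408 | Lindqvist: $75,416 | Nwosu: $41,136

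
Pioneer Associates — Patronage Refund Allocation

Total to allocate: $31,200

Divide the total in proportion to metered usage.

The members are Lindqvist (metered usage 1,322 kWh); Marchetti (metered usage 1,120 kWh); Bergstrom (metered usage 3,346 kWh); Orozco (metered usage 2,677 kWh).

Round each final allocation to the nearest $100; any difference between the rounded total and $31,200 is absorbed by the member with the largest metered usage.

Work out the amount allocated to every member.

Lindqvist: $4,900; Marchetti: $4,100; Bergstrom: $12,300; Orozco: $9,900

Combined metered usage = 1,322 + 1,120 + 3,346 + 2,677 = 8,465.
Pro-rata amounts: Lindqvist 4,872.58; Marchetti 4,128.06; Bergstrom 12,332.57; Orozco 9,866.79.
Rounded to nearest $100: Lindqvist $4,900; Marchetti $4,100; Bergstrom $12,300; Orozco $9,900. Sum = $31,200.
No rounding difference to absorb.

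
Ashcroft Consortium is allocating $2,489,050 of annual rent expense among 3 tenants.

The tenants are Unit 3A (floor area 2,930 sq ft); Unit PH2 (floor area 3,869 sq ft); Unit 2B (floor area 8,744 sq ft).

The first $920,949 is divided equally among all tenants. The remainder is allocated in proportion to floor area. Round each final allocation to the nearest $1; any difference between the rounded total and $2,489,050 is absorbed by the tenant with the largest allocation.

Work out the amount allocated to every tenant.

Unit 3A: $602,585; Unit PH2: $697,318; Unit 2B: $1,189,147

First tranche $920,949 split equally: $306,983 each.
Remainder $1,568,101 by floor area (total 15,543): Unit 3A 295,601.62 → $295,602; Unit PH2 390,335.38 → $390,335; Unit 2B 882,164.01 → $882,164.
Totals: Unit 3A $306,983 + $295,602 = $602,585; Unit PH2 $306,983 + $390,335 = $697,318; Unit 2B $306,983 + $882,164 = $1,189,147.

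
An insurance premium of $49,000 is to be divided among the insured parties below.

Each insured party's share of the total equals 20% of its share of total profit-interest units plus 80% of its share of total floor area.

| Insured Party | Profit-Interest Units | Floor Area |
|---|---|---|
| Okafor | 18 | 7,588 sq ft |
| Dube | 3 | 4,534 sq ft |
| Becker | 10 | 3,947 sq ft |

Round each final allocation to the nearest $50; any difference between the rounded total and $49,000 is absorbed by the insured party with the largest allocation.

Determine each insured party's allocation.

Okafor: $24,200 · Dube: $12,000 · Becker: $12,800

Profit-interest units total 31; floor area total 16,069.
Blended shares (20% profit-interest units + 80% floor area): Okafor 0.4939; Dube 0.2451; Becker 0.2610.
Raw shares: Okafor 24,201.09; Dube 12,008.99; Becker 12,789.92.
At nearest $50: Okafor $24,200; Dube $12,000; Becker $12,800. Sum = $49,000.
Rounded total matches; no reconciliation needed.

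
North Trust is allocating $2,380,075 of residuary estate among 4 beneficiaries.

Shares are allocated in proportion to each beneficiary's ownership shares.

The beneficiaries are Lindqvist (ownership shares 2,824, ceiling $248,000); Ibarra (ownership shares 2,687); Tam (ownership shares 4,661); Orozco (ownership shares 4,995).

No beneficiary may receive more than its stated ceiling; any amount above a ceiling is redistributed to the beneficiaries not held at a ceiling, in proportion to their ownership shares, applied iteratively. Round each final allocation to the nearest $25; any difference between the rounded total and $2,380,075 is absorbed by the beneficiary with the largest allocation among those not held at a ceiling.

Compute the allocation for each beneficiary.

Lindqvist: $248,000 · Ibarra: $464,150 · Tam: $805,125 · Orozco: $862,800

Combined ownership shares = 15,167.
Unconstrained shares: Lindqvist 443,154.99; Ibarra 421,656.33; Tam 731,425.44; Orozco 783,838.24.
Capped: Lindqvist ($248,000); remaining pool $2,132,075 reallocated over remaining ownership shares 12,343.
Shares after redistribution: Ibarra 464,140.45 → $464,150; Tam 805,120.44 → $805,125; Orozco 862,814.12 → $862,825.
Rounding difference −$25 applied to Orozco → $862,800.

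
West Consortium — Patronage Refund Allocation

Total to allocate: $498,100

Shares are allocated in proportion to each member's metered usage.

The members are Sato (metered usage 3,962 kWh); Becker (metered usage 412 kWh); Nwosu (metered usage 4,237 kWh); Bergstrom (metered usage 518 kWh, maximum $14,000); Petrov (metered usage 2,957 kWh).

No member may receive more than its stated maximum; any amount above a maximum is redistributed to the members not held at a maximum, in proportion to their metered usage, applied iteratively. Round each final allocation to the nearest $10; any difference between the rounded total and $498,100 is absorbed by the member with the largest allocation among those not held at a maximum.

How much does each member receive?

Sato: $165,800; Becker: $17,240; Nwosu: $177,310; Bergstrom: $14,000; Petrov: $123,750

Metered usage total: 12,086.
Proportional shares (ignoring caps): Sato 163,285.80; Becker 16,979.75; Nwosu 174,619.37; Bergstrom 21,348.32; Petrov 121,866.76.
Capped: Bergstrom ($14,000); remaining pool $484,100 reallocated over remaining metered usage 11,568.
Remaining shares: Sato 165,802.58 → $165,800; Becker 17,241.46 → $17,240; Nwosu 177,310.83 → $177,310; Petrov 123,745.13 → $123,750.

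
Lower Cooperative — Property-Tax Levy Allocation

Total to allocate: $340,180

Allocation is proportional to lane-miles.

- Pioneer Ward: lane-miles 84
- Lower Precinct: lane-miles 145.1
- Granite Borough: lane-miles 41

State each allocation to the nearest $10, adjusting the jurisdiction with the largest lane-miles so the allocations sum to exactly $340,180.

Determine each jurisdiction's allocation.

Combined lane-miles = 84 + 145.1 + 41 = 270.1.
Raw shares: Pioneer Ward 105,794.59; Lower Precinct 182,747.57; Granite Borough 51,637.84.
After rounding ($10): Pioneer Ward $105,790; Lower Precinct $182,750; Granite Borough $51,640. Sum = $340,180.
Rounded total matches; no reconciliation needed.

Pioneer Ward: $105,790 · Lower Precinct: $182,750 · Granite Borough: $51,640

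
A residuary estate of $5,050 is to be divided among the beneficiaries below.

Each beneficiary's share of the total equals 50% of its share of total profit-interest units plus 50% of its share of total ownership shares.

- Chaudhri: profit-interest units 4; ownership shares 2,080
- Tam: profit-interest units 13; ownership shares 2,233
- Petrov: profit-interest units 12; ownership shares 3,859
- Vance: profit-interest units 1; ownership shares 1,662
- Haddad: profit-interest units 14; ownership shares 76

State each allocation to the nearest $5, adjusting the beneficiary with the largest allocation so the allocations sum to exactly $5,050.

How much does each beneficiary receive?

Chaudhri: $760 | Tam: $1,315 | Petrov: $1,670 | Vance: $480 | Haddad: $825

Totals — profit-interest units 44, ownership shares 9,910.
Blended shares (50% profit-interest units + 50% ownership shares): Chaudhri 0.1504; Tam 0.2604; Petrov 0.3311; Vance 0.0952; Haddad 0.1629.
Pro-rata amounts: Chaudhri 759.52; Tam 1,314.98; Petrov 1,671.88; Vance 480.85; Haddad 822.77.
After rounding ($5): Chaudhri $760; Tam $1,315; Petrov $1,670; Vance $480; Haddad $825. Sum = $5,050.
Rounded total matches; no reconciliation needed.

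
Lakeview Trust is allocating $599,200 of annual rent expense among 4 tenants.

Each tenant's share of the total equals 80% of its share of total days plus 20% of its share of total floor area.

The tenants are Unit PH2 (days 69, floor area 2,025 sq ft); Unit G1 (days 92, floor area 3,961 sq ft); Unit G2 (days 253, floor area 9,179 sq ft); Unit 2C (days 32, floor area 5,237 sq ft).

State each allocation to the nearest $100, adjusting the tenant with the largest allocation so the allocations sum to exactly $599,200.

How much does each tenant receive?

Totals — days 446, floor area 20,402.
Composite weights (80% days + 20% floor area): Unit PH2 0.1436; Unit G1 0.2039; Unit G2 0.5438; Unit 2C 0.1087.
Raw shares: Unit PH2 86,055.79; Unit G1 122,148.09; Unit G2 325,840.79; Unit 2C 65,155.33.
Rounded to nearest $100: Unit PH2 $86,100; Unit G1 $122,100; Unit G2 $325,800; Unit 2C $65,200. Sum = $599,200.
Rounded total matches; no reconciliation needed.

Unit PH2: $86,100 · Unit G1: $122,100 · Unit G2: $325,800 · Unit 2C: $65,200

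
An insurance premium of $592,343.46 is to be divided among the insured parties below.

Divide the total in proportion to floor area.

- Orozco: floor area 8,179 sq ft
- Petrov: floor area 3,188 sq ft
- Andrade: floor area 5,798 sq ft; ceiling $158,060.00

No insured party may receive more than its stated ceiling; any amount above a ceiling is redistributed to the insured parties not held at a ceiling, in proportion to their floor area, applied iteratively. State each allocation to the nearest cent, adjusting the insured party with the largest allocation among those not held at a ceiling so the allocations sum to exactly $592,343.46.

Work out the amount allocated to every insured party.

Orozco: $312,483.89 | Petrov: $121,799.57 | Andrade: $158,060.00

Floor area total: 17,165.
Unconstrained shares: Orozco 282,247.4314; Petrov 110,014.0373; Andrade 200,081.9913.
Cap binds for Andrade ($158,060.00); balance $434,283.46 reallocated over remaining floor area 11,367.
Redistributed shares: Orozco 312,483.8937 → $312,483.89; Petrov 121,799.5663 → $121,799.57.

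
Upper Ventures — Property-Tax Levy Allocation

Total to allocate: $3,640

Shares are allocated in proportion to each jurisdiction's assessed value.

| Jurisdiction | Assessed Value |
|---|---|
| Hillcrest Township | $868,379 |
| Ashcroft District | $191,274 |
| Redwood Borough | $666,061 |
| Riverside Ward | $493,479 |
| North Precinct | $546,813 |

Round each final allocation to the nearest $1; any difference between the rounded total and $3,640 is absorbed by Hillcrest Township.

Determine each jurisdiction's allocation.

Hillcrest Township: $1,142 | Ashcroft District: $252 | Redwood Borough: $877 | Riverside Ward: $649 | North Precinct: $720

Combined assessed value = 2,766,006.
Unrounded shares: Hillcrest Township 868,379/2,766,006 × $3,640 = 1,142.77; Ashcroft District 191,274/2,766,006 × $3,640 = 251.71; Redwood Borough 666,061/2,766,006 × $3,640 = 876.52; Riverside Ward 493,479/2,766,006 × $3,640 = 649.41; North Precinct 546,813/2,766,006 × $3,640 = 719.59.
After rounding ($1): Hillcrest Township $1,143; Ashcroft District $252; Redwood Borough $877; Riverside Ward $649; North Precinct $720. Sum = $3,641.
Difference $3,640 − $3,641 = −$1 applied to Hillcrest Township: Hillcrest Township becomes $1,142.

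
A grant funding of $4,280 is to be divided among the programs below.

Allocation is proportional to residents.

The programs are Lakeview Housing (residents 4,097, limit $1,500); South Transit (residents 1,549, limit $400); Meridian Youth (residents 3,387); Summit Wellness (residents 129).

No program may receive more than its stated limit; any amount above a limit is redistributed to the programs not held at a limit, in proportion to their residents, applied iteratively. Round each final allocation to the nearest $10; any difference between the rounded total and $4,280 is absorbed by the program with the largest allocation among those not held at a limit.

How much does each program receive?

Lakeview Housing: $1,500; South Transit: $400; Meridian Youth: $2,290; Summit Wellness: $90

Sum of residents: 9,162.
Unconstrained shares: Lakeview Housing 1,913.90; South Transit 723.61; Meridian Youth 1,582.23; Summit Wellness 60.26.
Held at cap: Lakeview Housing ($1,500), South Transit ($400); balance $2,380 reallocated over remaining residents 3,516.
Shares after redistribution: Meridian Youth 2,292.68 → $2,290; Summit Wellness 87.32 → $90.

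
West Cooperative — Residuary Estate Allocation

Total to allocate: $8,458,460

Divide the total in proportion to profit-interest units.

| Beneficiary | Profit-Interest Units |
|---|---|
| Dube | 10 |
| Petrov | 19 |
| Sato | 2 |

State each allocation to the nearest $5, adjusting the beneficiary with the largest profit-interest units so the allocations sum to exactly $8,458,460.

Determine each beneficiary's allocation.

Dube: $2,728,535 | Petrov: $5,184,220 | Sato: $545,705

Total profit-interest units = 31.
Unrounded shares: Dube 10/31 × $8,458,460 = 2,728,535.48; Petrov 19/31 × $8,458,460 = 5,184,217.42; Sato 2/31 × $8,458,460 = 545,707.10.
At nearest $5: Dube $2,728,535; Petrov $5,184,215; Sato $545,705. Sum = $8,458,455.
Difference $8,458,460 − $8,458,455 = +$5 applied to largest profit-interest units (Petrov): Petrov becomes $5,184,220.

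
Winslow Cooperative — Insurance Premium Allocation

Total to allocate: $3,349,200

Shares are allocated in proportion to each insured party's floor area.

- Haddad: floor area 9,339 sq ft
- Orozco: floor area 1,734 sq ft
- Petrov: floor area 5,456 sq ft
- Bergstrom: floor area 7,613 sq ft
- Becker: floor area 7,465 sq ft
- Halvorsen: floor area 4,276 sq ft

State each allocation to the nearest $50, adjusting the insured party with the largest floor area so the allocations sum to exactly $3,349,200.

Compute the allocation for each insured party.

Combined floor area = 9,339 + 1,734 + 5,456 + 7,613 + 7,465 + 4,276 = 35,883.
Raw shares: Haddad 871,671.23; Orozco 161,845.80; Petrov 509,244.91; Bergstrom 710,572.13; Becker 696,758.30; Halvorsen 399,107.63.
Rounded to nearest $50: Haddad $871,650; Orozco $161,850; Petrov $509,250; Bergstrom $710,550; Becker $696,750; Halvorsen $399,100. Sum = $3,349,150.
Difference $3,349,200 − $3,349,150 = +$50 applied to largest floor area (Haddad): Haddad becomes $871,700.

Haddad: $871,700 · Orozco: $161,850 · Petrov: $509,250 · Bergstrom: $710,550 · Becker: $696,750 · Halvorsen: $399,100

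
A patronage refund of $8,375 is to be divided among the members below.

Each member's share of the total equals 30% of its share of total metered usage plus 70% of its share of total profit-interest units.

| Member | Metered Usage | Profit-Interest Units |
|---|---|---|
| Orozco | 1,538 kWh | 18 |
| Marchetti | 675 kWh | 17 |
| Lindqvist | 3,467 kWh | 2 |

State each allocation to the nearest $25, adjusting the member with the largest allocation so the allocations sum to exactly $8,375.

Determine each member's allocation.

Totals — metered usage 5,680, profit-interest units 37.
Combined weights (30% metered usage + 70% profit-interest units): Orozco 0.4218; Marchetti 0.3573; Lindqvist 0.2210.
Pro-rata amounts: Orozco 3,532.35; Marchetti 2,992.16; Lindqvist 1,850.49.
After rounding ($25): Orozco $3,525; Marchetti $3,000; Lindqvist $1,850. Sum = $8,375.
No rounding difference to absorb.

Orozco: $3,525 · Marchetti: $3,000 · Lindqvist: $1,850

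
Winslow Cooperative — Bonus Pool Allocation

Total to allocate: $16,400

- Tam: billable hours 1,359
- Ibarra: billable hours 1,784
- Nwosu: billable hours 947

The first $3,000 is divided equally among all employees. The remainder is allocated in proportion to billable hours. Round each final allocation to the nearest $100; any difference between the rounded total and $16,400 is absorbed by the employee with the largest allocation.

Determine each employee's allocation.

First tranche $3,000 split equally: $1,000 each.
Remainder $13,400 by billable hours (total 4,090): Tam 4,452.47 → $4,500; Ibarra 5,844.89 → $5,800; Nwosu 3,102.64 → $3,100.
Totals: Tam $1,000 + $4,500 = $5,500; Ibarra $1,000 + $5,800 = $6,800; Nwosu $1,000 + $3,100 = $4,100.

Tam: $5,500; Ibarra: $6,800; Nwosu: $4,100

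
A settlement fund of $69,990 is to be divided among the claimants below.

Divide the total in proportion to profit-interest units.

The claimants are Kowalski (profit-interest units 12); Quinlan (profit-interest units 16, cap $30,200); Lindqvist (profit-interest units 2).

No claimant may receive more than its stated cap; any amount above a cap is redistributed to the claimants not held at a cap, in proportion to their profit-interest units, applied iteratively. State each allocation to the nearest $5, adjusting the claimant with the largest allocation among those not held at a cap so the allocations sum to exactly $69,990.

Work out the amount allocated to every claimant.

Total profit-interest units = 30.
Proportional shares (ignoring caps): Kowalski 27,996.00; Quinlan 37,328.00; Lindqvist 4,666.00.
Capped: Quinlan ($30,200); remaining pool $39,790 reallocated over remaining profit-interest units 14.
Redistributed shares: Kowalski 34,105.71 → $34,105; Lindqvist 5,684.29 → $5,685.

Kowalski: $34,105 · Quinlan: $30,200 · Lindqvist: $5,685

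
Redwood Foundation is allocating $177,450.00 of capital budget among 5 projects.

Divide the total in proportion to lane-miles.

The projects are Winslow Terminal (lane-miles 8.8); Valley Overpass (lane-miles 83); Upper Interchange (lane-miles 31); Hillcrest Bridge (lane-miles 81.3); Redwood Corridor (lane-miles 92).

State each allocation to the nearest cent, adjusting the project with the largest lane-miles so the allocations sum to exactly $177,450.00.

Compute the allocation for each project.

Winslow Terminal: $5,273.76; Valley Overpass: $49,741.13; Upper Interchange: $18,578.01; Hillcrest Bridge: $48,722.34; Redwood Corridor: $55,134.76

Sum of lane-miles: 8.8 + 83 + 31 + 81.3 + 92 = 296.1.
Pro-rata amounts: Winslow Terminal 5,273.7589; Valley Overpass 49,741.1348; Upper Interchange 18,578.0142; Hillcrest Bridge 48,722.3404; Redwood Corridor 55,134.7518.
After rounding (cent): Winslow Terminal $5,273.76; Valley Overpass $49,741.13; Upper Interchange $18,578.01; Hillcrest Bridge $48,722.34; Redwood Corridor $55,134.75. Sum = $177,449.99.
Difference $177,450.00 − $177,449.99 = +$0.01 applied to largest lane-miles (Redwood Corridor): Redwood Corridor becomes $55,134.76.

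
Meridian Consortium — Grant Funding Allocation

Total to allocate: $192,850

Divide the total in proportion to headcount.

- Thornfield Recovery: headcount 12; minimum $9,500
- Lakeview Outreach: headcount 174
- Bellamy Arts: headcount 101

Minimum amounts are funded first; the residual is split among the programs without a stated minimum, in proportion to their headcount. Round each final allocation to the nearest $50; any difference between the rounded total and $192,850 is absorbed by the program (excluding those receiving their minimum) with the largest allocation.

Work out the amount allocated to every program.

Guaranteed amounts: Thornfield Recovery $9,500. Balance $183,350.
Balance split over remaining headcount 275: Lakeview Outreach 116,010.55 → $116,000; Bellamy Arts 67,339.45 → $67,350.

Thornfield Recovery: $9,500 | Lakeview Outreach: $116,000 | Bellamy Arts: $67,350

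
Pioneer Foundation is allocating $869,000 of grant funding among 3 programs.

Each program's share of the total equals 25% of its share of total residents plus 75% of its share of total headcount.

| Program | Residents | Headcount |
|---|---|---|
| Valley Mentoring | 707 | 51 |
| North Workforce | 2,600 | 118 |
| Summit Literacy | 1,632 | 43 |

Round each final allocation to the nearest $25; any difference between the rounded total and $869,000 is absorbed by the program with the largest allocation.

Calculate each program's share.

Valley Mentoring: $187,875; North Workforce: $477,150; Summit Literacy: $203,975

Totals — residents 4,939, headcount 212.
Blended shares (25% residents + 75% headcount): Valley Mentoring 0.2162; North Workforce 0.5491; Summit Literacy 0.2347.
Proportional shares: Valley Mentoring 187,887.47; North Workforce 477,131.77; Summit Literacy 203,980.77.
After rounding ($25): Valley Mentoring $187,875; North Workforce $477,125; Summit Literacy $203,975. Sum = $868,975.
Difference $869,000 − $868,975 = +$25 applied to largest allocation (North Workforce): North Workforce becomes $477,150.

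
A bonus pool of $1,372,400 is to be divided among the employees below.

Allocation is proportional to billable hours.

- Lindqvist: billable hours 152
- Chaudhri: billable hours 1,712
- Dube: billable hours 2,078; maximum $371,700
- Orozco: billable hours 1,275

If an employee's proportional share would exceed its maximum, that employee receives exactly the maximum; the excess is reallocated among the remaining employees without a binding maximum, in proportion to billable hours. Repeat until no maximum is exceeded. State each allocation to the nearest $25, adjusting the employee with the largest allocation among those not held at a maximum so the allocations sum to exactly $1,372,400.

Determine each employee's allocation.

Billable hours total: 5,217.
Pro-rata shares before constraints: Lindqvist 39,985.59; Chaudhri 450,363.96; Dube 546,645.05; Orozco 335,405.41.
Capped: Dube ($371,700); remaining pool $1,000,700 reallocated over remaining billable hours 3,139.
Shares after redistribution: Lindqvist 48,456.96 → $48,450; Chaudhri 545,778.40 → $545,775; Orozco 406,464.64 → $406,475.

Lindqvist: $48,450; Chaudhri: $545,775; Dube: $371,700; Orozco: $406,475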